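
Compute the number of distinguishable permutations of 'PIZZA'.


Letters: 5, freq: {'P': 1, 'I': 1, 'Z': 2, 'A': 1}
5!/(1!×1!×2!×1!) = 120/2 = 60

60


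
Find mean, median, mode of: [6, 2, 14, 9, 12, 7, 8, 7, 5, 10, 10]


Sorted: [2, 5, 6, 7, 7, 8, 9, 10, 10, 12, 14]
Mean = 90/11
Median = 8
Freq: {6: 1, 2: 1, 14: 1, 9: 1, 12: 1, 7: 2, 8: 1, 5: 1, 10: 2}
Mode: [7, 10]

Mean=90/11, Median=8, Mode=[7, 10]


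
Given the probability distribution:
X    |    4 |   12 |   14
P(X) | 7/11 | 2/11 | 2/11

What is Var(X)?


E[X] = 80/11
E[X²] = 72
Var(X) = E[X²] - (E[X])² = 72 - 6400/121 = 2312/121

Var(X) = 2312/121 ≈ 19.1074


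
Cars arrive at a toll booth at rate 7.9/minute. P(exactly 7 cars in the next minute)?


Poisson(λ=7.9): P(X=7) = e^(-λ)×λ^k/k!
= e^(-7.9) × 7.9^7 / 7!
≈ 0.0003707435405 × 1920390.89862 / 5040 ≈ 0.141264

P(X=7) ≈ 0.141264 ≈ 14.13%


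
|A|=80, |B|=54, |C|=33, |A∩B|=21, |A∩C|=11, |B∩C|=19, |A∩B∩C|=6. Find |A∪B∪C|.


|A∪B∪C| = 80+54+33-21-11-19+6 = 122

|A∪B∪C| = 122


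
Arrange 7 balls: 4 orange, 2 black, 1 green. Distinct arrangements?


7!/(4!×2!×1!) = 105

105


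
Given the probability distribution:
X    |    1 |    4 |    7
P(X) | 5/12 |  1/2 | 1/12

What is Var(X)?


E[X] = 3
E[X²] = 25/2
Var(X) = E[X²] - (E[X])² = 25/2 - 9 = 7/2

Var(X) = 7/2 ≈ 3.5000


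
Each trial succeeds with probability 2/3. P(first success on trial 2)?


Geometric: P(X=2) = (1-p)^(k-1)×p = (1/3)^1×2/3 = 2/9

P(X=2) = 2/9 ≈ 22.22%


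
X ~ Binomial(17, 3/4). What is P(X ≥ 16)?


P(X ≥ 16) = Σ P(X=i) for i=16..17
P(X=16) = 731794257/17179869184
P(X=17) = 129140163/17179869184
Sum = 215233605/4294967296

P(X ≥ 16) = 215233605/4294967296 ≈ 5.01%


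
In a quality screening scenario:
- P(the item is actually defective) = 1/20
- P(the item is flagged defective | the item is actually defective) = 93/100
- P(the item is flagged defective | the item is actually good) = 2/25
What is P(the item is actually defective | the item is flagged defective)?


Using Bayes' theorem:
P(A|B) = P(B|A)·P(A) / P(B)

P(the item is flagged defective) = 93/100 × 1/20 + 2/25 × 19/20
= 93/2000 + 19/250 = 49/400

P(the item is actually defective|the item is flagged defective) = (93/2000) / (49/400) = 93/245

P(the item is actually defective|the item is flagged defective) = 93/245 ≈ 37.96%


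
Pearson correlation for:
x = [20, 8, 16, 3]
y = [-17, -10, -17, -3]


n=4, Σx=47, Σy=-47, Σxy=-701, Σx²=729, Σy²=687
r = (4×(-701) - 47×(-47))/√((4×729 - 47²)(4×687 - (-47)²))
= -595/√(707×539) = -595/√381073 ≈ -595/617.3111 ≈ -0.9639

r ≈ -0.9639


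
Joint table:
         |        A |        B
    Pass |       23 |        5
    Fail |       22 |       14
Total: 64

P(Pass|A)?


P(Pass|A) = 23/(23+22) = 23/45

P = 23/45 ≈ 51.11%


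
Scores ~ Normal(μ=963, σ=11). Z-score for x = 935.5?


z = (x - μ)/σ = (935.5 - 963)/11 = -2.5

z = -2.5


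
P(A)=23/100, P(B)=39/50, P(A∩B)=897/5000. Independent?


P(A)×P(B) = 897/5000
P(A∩B) = 897/5000
Equal ✓ → Independent

Yes, independent


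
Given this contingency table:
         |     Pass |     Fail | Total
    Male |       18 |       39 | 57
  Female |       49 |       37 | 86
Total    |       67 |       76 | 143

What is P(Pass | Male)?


P(Pass | Male) = 18/(18+39) = 18/57 = 6/19

P(Pass|Male) = 6/19 ≈ 31.58%


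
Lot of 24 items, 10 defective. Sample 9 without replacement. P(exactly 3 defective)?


Hypergeometric: C(10,3)×C(14,6)/C(24,9)
= 120×3003/1307504 = 4095/14858

P(X=3) = 4095/14858 ≈ 27.56%


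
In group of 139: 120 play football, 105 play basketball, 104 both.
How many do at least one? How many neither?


|A∪B| = 120+105-104 = 121
Neither = 139-121 = 18

At least one: 121; Neither: 18


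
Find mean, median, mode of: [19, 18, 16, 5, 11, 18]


Sorted: [5, 11, 16, 18, 18, 19]
Mean = 87/6 = 29/2
Median = 17
Freq: {19: 1, 18: 2, 16: 1, 5: 1, 11: 1}
Mode: [18]

Mean=29/2, Median=17, Mode=18


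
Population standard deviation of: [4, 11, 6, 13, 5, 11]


Mean = 50/6 = 25/3
  (4-25/3)²=169/9
  (11-25/3)²=64/9
  (6-25/3)²=49/9
  (13-25/3)²=196/9
  (5-25/3)²=100/9
  (11-25/3)²=64/9
Σ(x-μ)² = 214/3
σ² = (214/3)/6 = 107/9

σ = √(107/9) ≈ 3.4480


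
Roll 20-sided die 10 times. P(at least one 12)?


P(no 12)^10 = (19/20)^10 = 6131066257801/10240000000000
P(≥1) = 1 - 6131066257801/10240000000000 = 4108933742199/10240000000000

P = 4108933742199/10240000000000 ≈ 40.13%


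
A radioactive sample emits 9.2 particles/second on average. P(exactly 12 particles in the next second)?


Poisson(λ=9.2): P(X=12) = e^(-λ)×λ^k/k!
= e^(-9.2) × 9.2^12 / 12!
≈ 0.0001010394018 × 367666387655 / 479001600 ≈ 0.077555

P(X=12) ≈ 0.077555 ≈ 7.76%


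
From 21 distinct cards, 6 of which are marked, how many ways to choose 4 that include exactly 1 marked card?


Choose 1 of the 6 marked cards and 3 of the other 15 cards:
C(6,1)×C(15,3) = 6×455 = 2730

2730


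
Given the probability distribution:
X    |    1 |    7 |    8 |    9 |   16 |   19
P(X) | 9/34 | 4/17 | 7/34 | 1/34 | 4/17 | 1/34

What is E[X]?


E[X] = Σ x·P(X=x)
= (1)×(9/34) + (7)×(4/17) + (8)×(7/34) + (9)×(1/34) + (16)×(4/17) + (19)×(1/34)
= 277/34

E[X] = 277/34


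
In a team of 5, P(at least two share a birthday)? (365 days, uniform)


P(all different) = Π(365-i)/365 for i=0..4
= 0.972864
P(match) = 1 - 0.972864 = 0.027136

P ≈ 0.0271 ≈ 2.71%


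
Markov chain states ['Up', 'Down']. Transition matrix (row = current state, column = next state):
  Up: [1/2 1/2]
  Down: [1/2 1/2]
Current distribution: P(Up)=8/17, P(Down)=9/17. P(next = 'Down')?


P(next=Down) = Σᵢ P(now=i)×P(i→Down)
= 8/17×1/2 + 9/17×1/2
= 4/17 + 9/34 = 1/2

P = 1/2 ≈ 0.5000


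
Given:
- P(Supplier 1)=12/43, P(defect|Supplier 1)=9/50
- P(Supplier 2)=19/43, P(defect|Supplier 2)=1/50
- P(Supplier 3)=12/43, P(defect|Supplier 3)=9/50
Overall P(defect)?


P(B) = Σ P(B|Aᵢ)×P(Aᵢ)
  9/50×12/43 = 54/1075
  1/50×19/43 = 19/2150
  9/50×12/43 = 54/1075
Sum = 47/430

P(defect) = 47/430 ≈ 10.93%


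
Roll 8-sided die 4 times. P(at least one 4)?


P(no 4)^4 = (7/8)^4 = 2401/4096
P(≥1) = 1 - 2401/4096 = 1695/4096

P = 1695/4096 ≈ 41.38%


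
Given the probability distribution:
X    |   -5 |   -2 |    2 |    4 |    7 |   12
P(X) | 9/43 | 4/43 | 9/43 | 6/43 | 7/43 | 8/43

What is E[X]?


E[X] = Σ x·P(X=x)
= (-5)×(9/43) + (-2)×(4/43) + (2)×(9/43) + (4)×(6/43) + (7)×(7/43) + (12)×(8/43)
= 134/43

E[X] = 134/43


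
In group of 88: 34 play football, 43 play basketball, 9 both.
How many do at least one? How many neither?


|A∪B| = 34+43-9 = 68
Neither = 88-68 = 20

At least one: 68; Neither: 20


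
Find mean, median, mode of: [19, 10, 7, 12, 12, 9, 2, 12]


Sorted: [2, 7, 9, 10, 12, 12, 12, 19]
Mean = 83/8
Median = 11
Freq: {19: 1, 10: 1, 7: 1, 12: 3, 9: 1, 2: 1}
Mode: [12]

Mean=83/8, Median=11, Mode=12


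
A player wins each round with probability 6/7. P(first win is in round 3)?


Geometric: P(X=3) = (1-p)^(k-1)×p = (1/7)^2×6/7 = 6/343

P(X=3) = 6/343 ≈ 1.75%


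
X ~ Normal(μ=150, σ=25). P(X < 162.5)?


z = (162.5-150)/25 = 0.5
P(Z < 0.5) = 0.6915

P(X < 162.5) ≈ 0.6915


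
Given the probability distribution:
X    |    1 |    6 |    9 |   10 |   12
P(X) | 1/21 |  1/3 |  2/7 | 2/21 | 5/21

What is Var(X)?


E[X] = 59/7
E[X²] = 79
Var(X) = E[X²] - (E[X])² = 79 - 3481/49 = 390/49

Var(X) = 390/49 ≈ 7.9592


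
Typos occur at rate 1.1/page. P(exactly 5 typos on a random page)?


Poisson(λ=1.1): P(X=5) = e^(-λ)×λ^k/k!
= e^(-1.1) × 1.1^5 / 5!
≈ 0.3328710837 × 1.61051 / 120 ≈ 0.004467

P(X=5) ≈ 0.004467 ≈ 0.45%


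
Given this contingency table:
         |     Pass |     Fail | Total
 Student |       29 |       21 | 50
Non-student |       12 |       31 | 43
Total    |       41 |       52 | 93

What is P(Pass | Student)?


P(Pass | Student) = 29/(29+21) = 29/50

P(Pass|Student) = 29/50 ≈ 58.00%


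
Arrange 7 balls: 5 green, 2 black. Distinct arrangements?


7!/(5!×2!) = 21

21


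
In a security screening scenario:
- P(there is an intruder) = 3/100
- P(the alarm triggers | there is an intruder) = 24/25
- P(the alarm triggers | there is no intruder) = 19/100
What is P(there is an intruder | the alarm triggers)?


Using Bayes' theorem:
P(A|B) = P(B|A)·P(A) / P(B)

P(the alarm triggers) = 24/25 × 3/100 + 19/100 × 97/100
= 18/625 + 1843/10000 = 2131/10000

P(there is an intruder|the alarm triggers) = (18/625) / (2131/10000) = 288/2131

P(there is an intruder|the alarm triggers) = 288/2131 ≈ 13.51%


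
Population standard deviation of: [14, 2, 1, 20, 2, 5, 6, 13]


Mean = 63/8
  (14-63/8)²=2401/64
  (2-63/8)²=2209/64
  (1-63/8)²=3025/64
  (20-63/8)²=9409/64
  (2-63/8)²=2209/64
  (5-63/8)²=529/64
  (6-63/8)²=225/64
  (13-63/8)²=1681/64
Σ(x-μ)² = 2711/8
σ² = (2711/8)/8 = 2711/64

σ = √(2711/64) ≈ 6.5084


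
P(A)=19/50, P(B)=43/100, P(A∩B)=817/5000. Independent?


P(A)×P(B) = 817/5000
P(A∩B) = 817/5000
Equal ✓ → Independent

Yes, independent


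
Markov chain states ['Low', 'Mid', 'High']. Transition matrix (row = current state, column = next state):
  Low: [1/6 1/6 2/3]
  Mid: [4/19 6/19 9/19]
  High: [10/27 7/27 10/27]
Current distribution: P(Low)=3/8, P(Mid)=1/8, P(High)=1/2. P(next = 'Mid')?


P(next=Mid) = Σᵢ P(now=i)×P(i→Mid)
= 3/8×1/6 + 1/8×6/19 + 1/2×7/27
= 1/16 + 3/76 + 7/54 = 1901/8208

P = 1901/8208 ≈ 0.2316


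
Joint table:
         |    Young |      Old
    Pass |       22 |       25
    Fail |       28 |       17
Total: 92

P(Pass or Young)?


P(Pass∨Young) = P(Pass) + P(Young) - P(Pass∧Young)
= (47 + 50 - 22)/92 = 75/92

P = 75/92 ≈ 81.52%


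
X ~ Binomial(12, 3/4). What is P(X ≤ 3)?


P(X ≤ 3) = Σ P(X=i) for i=0..3
P(X=0) = 1/16777216
P(X=1) = 9/4194304
P(X=2) = 297/8388608
P(X=3) = 1485/4194304
Sum = 6571/16777216

P(X ≤ 3) = 6571/16777216 ≈ 0.04%


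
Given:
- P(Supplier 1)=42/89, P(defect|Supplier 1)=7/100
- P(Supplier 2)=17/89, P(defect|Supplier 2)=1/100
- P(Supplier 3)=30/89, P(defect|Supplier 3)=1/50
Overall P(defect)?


P(B) = Σ P(B|Aᵢ)×P(Aᵢ)
  7/100×42/89 = 147/4450
  1/100×17/89 = 17/8900
  1/50×30/89 = 3/445
Sum = 371/8900

P(defect) = 371/8900 ≈ 4.17%


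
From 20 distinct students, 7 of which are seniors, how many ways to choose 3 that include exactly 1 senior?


Choose 1 of the 7 seniors and 2 of the other 13 students:
C(7,1)×C(13,2) = 7×78 = 546

546


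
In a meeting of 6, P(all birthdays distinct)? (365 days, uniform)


P(all different) = Π(365-i)/365 for i=0..5
= (365/365)×(364/365)×...×(360/365)
= 0.959538

P ≈ 0.9595 ≈ 95.95%


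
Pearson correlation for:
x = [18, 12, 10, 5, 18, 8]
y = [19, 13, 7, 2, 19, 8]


n=6, Σx=71, Σy=68, Σxy=984, Σx²=981, Σy²=1008
r = (6×984 - 71×68)/√((6×981 - 71²)(6×1008 - 68²))
= 1076/√(845×1424) = 1076/√1203280 ≈ 1076/1096.9412 ≈ 0.9809

r ≈ 0.9809


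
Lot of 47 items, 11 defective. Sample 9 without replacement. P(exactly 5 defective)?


Hypergeometric: C(11,5)×C(36,4)/C(47,9)
= 462×58905/1362649145 = 494802/24775439

P(X=5) = 494802/24775439 ≈ 2.00%


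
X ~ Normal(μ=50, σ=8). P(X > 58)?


z = (58-50)/8 = 1.0
P(X > 58) = 1 - P(Z ≤ 1.0) = 1 - 0.8413 = 0.1587

P(X > 58) ≈ 0.1587


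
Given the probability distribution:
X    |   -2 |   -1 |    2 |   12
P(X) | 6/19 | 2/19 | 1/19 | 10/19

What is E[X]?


E[X] = Σ x·P(X=x)
= (-2)×(6/19) + (-1)×(2/19) + (2)×(1/19) + (12)×(10/19)
= 108/19

E[X] = 108/19


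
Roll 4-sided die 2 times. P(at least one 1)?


P(no 1)^2 = (3/4)^2 = 9/16
P(≥1) = 1 - 9/16 = 7/16

P = 7/16 ≈ 43.75%


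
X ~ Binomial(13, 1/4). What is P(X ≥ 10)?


P(X ≥ 10) = Σ P(X=i) for i=10..13
P(X=10) = 3861/33554432
P(X=11) = 351/33554432
P(X=12) = 39/67108864
P(X=13) = 1/67108864
Sum = 529/4194304

P(X ≥ 10) = 529/4194304 ≈ 0.01%


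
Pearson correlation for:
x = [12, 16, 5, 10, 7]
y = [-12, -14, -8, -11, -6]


n=5, Σx=50, Σy=-51, Σxy=-560, Σx²=574, Σy²=561
r = (5×(-560) - 50×(-51))/√((5×574 - 50²)(5×561 - (-51)²))
= -250/√(370×204) = -250/√75480 ≈ -250/274.7362 ≈ -0.9100

r ≈ -0.9100


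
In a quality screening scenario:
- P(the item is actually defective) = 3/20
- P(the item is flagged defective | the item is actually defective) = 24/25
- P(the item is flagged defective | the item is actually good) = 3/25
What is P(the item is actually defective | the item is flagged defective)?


Using Bayes' theorem:
P(A|B) = P(B|A)·P(A) / P(B)

P(the item is flagged defective) = 24/25 × 3/20 + 3/25 × 17/20
= 18/125 + 51/500 = 123/500

P(the item is actually defective|the item is flagged defective) = (18/125) / (123/500) = 24/41

P(the item is actually defective|the item is flagged defective) = 24/41 ≈ 58.54%


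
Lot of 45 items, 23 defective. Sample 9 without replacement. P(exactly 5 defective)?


Hypergeometric: C(23,5)×C(22,4)/C(45,9)
= 33649×7315/886163135 = 235543/848003

P(X=5) = 235543/848003 ≈ 27.78%


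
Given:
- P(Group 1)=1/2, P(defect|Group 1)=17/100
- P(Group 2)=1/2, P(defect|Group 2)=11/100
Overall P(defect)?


P(B) = Σ P(B|Aᵢ)×P(Aᵢ)
  17/100×1/2 = 17/200
  11/100×1/2 = 11/200
Sum = 7/50

P(defect) = 7/50 ≈ 14.00%


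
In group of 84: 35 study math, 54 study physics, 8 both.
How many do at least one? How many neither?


|A∪B| = 35+54-8 = 81
Neither = 84-81 = 3

At least one: 81; Neither: 3


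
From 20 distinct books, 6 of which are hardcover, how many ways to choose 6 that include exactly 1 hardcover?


Choose 1 of the 6 hardcovers and 5 of the other 14 books:
C(6,1)×C(14,5) = 6×2002 = 12012

12012


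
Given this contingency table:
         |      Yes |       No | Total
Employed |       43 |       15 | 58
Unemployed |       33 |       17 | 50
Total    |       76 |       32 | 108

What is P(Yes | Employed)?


P(Yes | Employed) = 43/(43+15) = 43/58

P(Yes|Employed) = 43/58 ≈ 74.14%


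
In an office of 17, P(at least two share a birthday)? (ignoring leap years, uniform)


P(all different) = Π(365-i)/365 for i=0..16
= 0.684992
P(match) = 1 - 0.684992 = 0.315008

P ≈ 0.3150 ≈ 31.50%


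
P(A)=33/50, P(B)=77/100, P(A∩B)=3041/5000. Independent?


P(A)×P(B) = 2541/5000
P(A∩B) = 3041/5000
Not equal → NOT independent

No, not independent


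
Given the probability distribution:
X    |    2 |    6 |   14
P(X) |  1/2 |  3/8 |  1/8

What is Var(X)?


E[X] = 5
E[X²] = 40
Var(X) = E[X²] - (E[X])² = 40 - 25 = 15

Var(X) = 15 ≈ 15.0000


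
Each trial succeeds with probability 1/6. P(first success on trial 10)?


Geometric: P(X=10) = (1-p)^(k-1)×p = (5/6)^9×1/6 = 1953125/60466176

P(X=10) = 1953125/60466176 ≈ 3.23%


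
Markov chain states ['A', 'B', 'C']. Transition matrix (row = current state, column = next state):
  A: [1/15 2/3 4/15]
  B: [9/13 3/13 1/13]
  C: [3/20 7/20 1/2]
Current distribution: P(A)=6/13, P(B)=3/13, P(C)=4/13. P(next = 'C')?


P(next=C) = Σᵢ P(now=i)×P(i→C)
= 6/13×4/15 + 3/13×1/13 + 4/13×1/2
= 8/65 + 3/169 + 2/13 = 249/845

P = 249/845 ≈ 0.2947


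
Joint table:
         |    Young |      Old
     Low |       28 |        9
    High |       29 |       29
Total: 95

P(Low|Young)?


P(Low|Young) = 28/(28+29) = 28/57

P = 28/57 ≈ 49.12%


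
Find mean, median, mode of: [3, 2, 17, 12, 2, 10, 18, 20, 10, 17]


Sorted: [2, 2, 3, 10, 10, 12, 17, 17, 18, 20]
Mean = 111/10
Median = 11
Freq: {3: 1, 2: 2, 17: 2, 12: 1, 10: 2, 18: 1, 20: 1}
Mode: [2, 10, 17]

Mean=111/10, Median=11, Mode=[2, 10, 17]


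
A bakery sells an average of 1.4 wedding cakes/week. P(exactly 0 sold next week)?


Poisson(λ=1.4): P(X=0) = e^(-λ)×λ^k/k!
= e^(-1.4) × 1.4^0 / 0!
≈ 0.2465969639 × 1 / 1 ≈ 0.246597

P(X=0) ≈ 0.246597 ≈ 24.66%


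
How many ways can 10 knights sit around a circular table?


Circular arrangements of 10 distinct objects: fix one position to break rotational symmetry.
(n-1)! = 9! = 362880

362880


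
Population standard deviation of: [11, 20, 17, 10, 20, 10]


Mean = 88/6 = 44/3
  (11-44/3)²=121/9
  (20-44/3)²=256/9
  (17-44/3)²=49/9
  (10-44/3)²=196/9
  (20-44/3)²=256/9
  (10-44/3)²=196/9
Σ(x-μ)² = 358/3
σ² = (358/3)/6 = 179/9

σ = √(179/9) ≈ 4.4597


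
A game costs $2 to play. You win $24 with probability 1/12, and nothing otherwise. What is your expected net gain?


E[gain] = (24-2)×1/12 + (-2)×11/12
= 11/6 - 11/6 = 0

Expected net gain = $0 ≈ $0.00


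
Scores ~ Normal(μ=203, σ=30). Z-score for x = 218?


z = (x - μ)/σ = (218 - 203)/30 = 0.5

z = 0.5


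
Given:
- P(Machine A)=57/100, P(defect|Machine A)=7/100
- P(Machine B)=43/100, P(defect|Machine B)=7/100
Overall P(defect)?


P(B) = Σ P(B|Aᵢ)×P(Aᵢ)
  7/100×57/100 = 399/10000
  7/100×43/100 = 301/10000
Sum = 7/100

P(defect) = 7/100 ≈ 7.00%


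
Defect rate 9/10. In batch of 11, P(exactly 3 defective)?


Binomial: P(X=3) = C(11,3)×p^3×(1-p)^8
= 165 × 729/1000 × 1/100000000 = 24057/20000000000

P(X=3) = 24057/20000000000 ≈ 0.00%


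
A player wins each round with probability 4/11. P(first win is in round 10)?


Geometric: P(X=10) = (1-p)^(k-1)×p = (7/11)^9×4/11 = 161414428/25937424601

P(X=10) = 161414428/25937424601 ≈ 0.62%


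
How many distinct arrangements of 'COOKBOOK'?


Letters: 8, freq: {'C': 1, 'O': 4, 'K': 2, 'B': 1}
8!/(1!×4!×2!×1!) = 40320/48 = 840

840


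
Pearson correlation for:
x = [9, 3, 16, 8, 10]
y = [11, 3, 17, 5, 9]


n=5, Σx=46, Σy=45, Σxy=510, Σx²=510, Σy²=525
r = (5×510 - 46×45)/√((5×510 - 46²)(5×525 - 45²))
= 480/√(434×600) = 480/√260400 ≈ 480/510.2940 ≈ 0.9406

r ≈ 0.9406


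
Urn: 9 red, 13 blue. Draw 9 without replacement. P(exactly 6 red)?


Hypergeometric: C(9,6)×C(13,3)/C(22,9)
= 84×286/497420 = 78/1615

P(X=6) = 78/1615 ≈ 4.83%


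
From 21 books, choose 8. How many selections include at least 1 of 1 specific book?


Complement: C(21,8) - C(20,8) = 203490 - 125970 = 77520

77520


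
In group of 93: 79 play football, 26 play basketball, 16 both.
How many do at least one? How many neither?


|A∪B| = 79+26-16 = 89
Neither = 93-89 = 4

At least one: 89; Neither: 4


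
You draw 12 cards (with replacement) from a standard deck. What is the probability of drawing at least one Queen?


P(not a Queen) = 48/52 = 12/13
P(none in 12 draws) = (12/13)^12 = 8916100448256/23298085122481
P(≥1 Queen) = 1 - 8916100448256/23298085122481 = 14381984674225/23298085122481

P = 14381984674225/23298085122481 ≈ 61.73%


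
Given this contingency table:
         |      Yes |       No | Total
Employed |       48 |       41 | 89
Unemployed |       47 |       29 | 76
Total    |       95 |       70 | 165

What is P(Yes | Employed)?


P(Yes | Employed) = 48/(48+41) = 48/89

P(Yes|Employed) = 48/89 ≈ 53.93%


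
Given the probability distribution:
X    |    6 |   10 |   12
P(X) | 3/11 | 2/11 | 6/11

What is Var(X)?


E[X] = 10
E[X²] = 1172/11
Var(X) = E[X²] - (E[X])² = 1172/11 - 100 = 72/11

Var(X) = 72/11 ≈ 6.5455


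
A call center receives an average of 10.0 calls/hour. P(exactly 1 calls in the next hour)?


Poisson(λ=10.0): P(X=1) = e^(-λ)×λ^k/k!
= e^(-10.0) × 10.0^1 / 1!
≈ 4.539992976e-05 × 10 / 1 ≈ 0.000454

P(X=1) ≈ 0.000454 ≈ 0.05%


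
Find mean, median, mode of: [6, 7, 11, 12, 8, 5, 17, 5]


Sorted: [5, 5, 6, 7, 8, 11, 12, 17]
Mean = 71/8
Median = 15/2
Freq: {6: 1, 7: 1, 11: 1, 12: 1, 8: 1, 5: 2, 17: 1}
Mode: [5]

Mean=71/8, Median=15/2, Mode=5


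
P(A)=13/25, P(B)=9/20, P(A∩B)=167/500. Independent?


P(A)×P(B) = 117/500
P(A∩B) = 167/500
Not equal → NOT independent

No, not independent


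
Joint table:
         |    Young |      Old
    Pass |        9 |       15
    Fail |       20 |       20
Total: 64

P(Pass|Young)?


P(Pass|Young) = 9/(9+20) = 9/29

P = 9/29 ≈ 31.03%


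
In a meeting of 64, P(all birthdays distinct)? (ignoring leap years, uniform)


P(all different) = Π(365-i)/365 for i=0..63
= (365/365)×(364/365)×...×(302/365)
= 0.002810

P ≈ 0.0028 ≈ 0.28%


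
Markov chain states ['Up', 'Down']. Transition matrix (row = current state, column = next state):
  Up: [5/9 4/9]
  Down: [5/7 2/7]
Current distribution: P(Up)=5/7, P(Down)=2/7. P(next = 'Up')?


P(next=Up) = Σᵢ P(now=i)×P(i→Up)
= 5/7×5/9 + 2/7×5/7
= 25/63 + 10/49 = 265/441

P = 265/441 ≈ 0.6009


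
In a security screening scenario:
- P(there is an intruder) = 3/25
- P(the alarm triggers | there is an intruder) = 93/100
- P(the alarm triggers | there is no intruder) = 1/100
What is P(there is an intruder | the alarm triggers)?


Using Bayes' theorem:
P(A|B) = P(B|A)·P(A) / P(B)

P(the alarm triggers) = 93/100 × 3/25 + 1/100 × 22/25
= 279/2500 + 11/1250 = 301/2500

P(there is an intruder|the alarm triggers) = (279/2500) / (301/2500) = 279/301

P(there is an intruder|the alarm triggers) = 279/301 ≈ 92.69%


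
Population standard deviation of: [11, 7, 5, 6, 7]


Mean = 36/5
  (11-36/5)²=361/25
  (7-36/5)²=1/25
  (5-36/5)²=121/25
  (6-36/5)²=36/25
  (7-36/5)²=1/25
Σ(x-μ)² = 104/5
σ² = (104/5)/5 = 104/25

σ = √(104/25) ≈ 2.0396


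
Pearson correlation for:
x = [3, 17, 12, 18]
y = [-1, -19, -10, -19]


n=4, Σx=50, Σy=-49, Σxy=-788, Σx²=766, Σy²=823
r = (4×(-788) - 50×(-49))/√((4×766 - 50²)(4×823 - (-49)²))
= -702/√(564×891) = -702/√502524 ≈ -702/708.8893 ≈ -0.9903

r ≈ -0.9903


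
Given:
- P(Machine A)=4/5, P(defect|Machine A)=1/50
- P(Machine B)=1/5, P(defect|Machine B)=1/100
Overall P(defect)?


P(B) = Σ P(B|Aᵢ)×P(Aᵢ)
  1/50×4/5 = 2/125
  1/100×1/5 = 1/500
Sum = 9/500

P(defect) = 9/500 ≈ 1.80%


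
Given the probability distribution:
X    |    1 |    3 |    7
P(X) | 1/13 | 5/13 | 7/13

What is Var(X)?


E[X] = 5
E[X²] = 389/13
Var(X) = E[X²] - (E[X])² = 389/13 - 25 = 64/13

Var(X) = 64/13 ≈ 4.9231


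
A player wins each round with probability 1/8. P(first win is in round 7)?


Geometric: P(X=7) = (1-p)^(k-1)×p = (7/8)^6×1/8 = 117649/2097152

P(X=7) = 117649/2097152 ≈ 5.61%


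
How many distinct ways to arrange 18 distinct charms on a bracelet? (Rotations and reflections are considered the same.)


Free circular arrangements: rotations and reflections both identified.
(n-1)!/2 = 17!/2 = 355687428096000/2 = 177843714048000

177843714048000


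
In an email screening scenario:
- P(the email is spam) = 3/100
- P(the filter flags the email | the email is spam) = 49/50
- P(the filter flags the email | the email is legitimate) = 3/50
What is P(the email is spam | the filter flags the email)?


Using Bayes' theorem:
P(A|B) = P(B|A)·P(A) / P(B)

P(the filter flags the email) = 49/50 × 3/100 + 3/50 × 97/100
= 147/5000 + 291/5000 = 219/2500

P(the email is spam|the filter flags the email) = (147/5000) / (219/2500) = 49/146

P(the email is spam|the filter flags the email) = 49/146 ≈ 33.56%


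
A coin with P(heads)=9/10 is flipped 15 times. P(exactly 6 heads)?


Binomial: P(X=6) = C(15,6)×p^6×(1-p)^9
= 5005 × 531441/1000000 × 1/1000000000 = 531972441/200000000000000

P(X=6) = 531972441/200000000000000 ≈ 0.00%


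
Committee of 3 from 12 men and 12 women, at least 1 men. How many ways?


Count by #men:
  1M,2W: C(12,1)×C(12,2)=792
  2M,1W: C(12,2)×C(12,1)=792
  3M,0W: C(12,3)×C(12,0)=220
Total = 1804

1804


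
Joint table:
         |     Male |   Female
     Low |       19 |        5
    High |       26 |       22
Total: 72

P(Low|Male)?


P(Low|Male) = 19/(19+26) = 19/45

P = 19/45 ≈ 42.22%


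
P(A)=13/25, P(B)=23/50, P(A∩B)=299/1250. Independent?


P(A)×P(B) = 299/1250
P(A∩B) = 299/1250
Equal ✓ → Independent

Yes, independent


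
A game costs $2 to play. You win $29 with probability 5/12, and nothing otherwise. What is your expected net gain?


E[gain] = (29-2)×5/12 + (-2)×7/12
= 45/4 - 7/6 = 121/12

Expected net gain = $121/12 ≈ $10.08


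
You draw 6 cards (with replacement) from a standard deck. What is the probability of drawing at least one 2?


P(not a 2) = 48/52 = 12/13
P(none in 6 draws) = (12/13)^6 = 2985984/4826809
P(≥1 2) = 1 - 2985984/4826809 = 1840825/4826809

P = 1840825/4826809 ≈ 38.14%


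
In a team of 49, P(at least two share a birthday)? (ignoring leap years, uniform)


P(all different) = Π(365-i)/365 for i=0..48
= 0.034220
P(match) = 1 - 0.034220 = 0.965780

P ≈ 0.9658 ≈ 96.58%


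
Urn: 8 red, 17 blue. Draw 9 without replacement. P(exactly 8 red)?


Hypergeometric: C(8,8)×C(17,1)/C(25,9)
= 1×17/2042975 = 1/120175

P(X=8) = 1/120175 ≈ 0.00%


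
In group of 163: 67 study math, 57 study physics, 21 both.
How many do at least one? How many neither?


|A∪B| = 67+57-21 = 103
Neither = 163-103 = 60

At least one: 103; Neither: 60


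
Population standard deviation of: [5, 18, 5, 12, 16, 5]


Mean = 61/6
  (5-61/6)²=961/36
  (18-61/6)²=2209/36
  (5-61/6)²=961/36
  (12-61/6)²=121/36
  (16-61/6)²=1225/36
  (5-61/6)²=961/36
Σ(x-μ)² = 1073/6
σ² = (1073/6)/6 = 1073/36

σ = √(1073/36) ≈ 5.4594


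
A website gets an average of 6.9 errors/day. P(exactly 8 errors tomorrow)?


Poisson(λ=6.9): P(X=8) = e^(-λ)×λ^k/k!
= e^(-6.9) × 6.9^8 / 8!
≈ 0.001007785429 × 5137983.74429 / 40320 ≈ 0.128422

P(X=8) ≈ 0.128422 ≈ 12.84%


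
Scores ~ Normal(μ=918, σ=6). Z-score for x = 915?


z = (x - μ)/σ = (915 - 918)/6 = -0.5

z = -0.5


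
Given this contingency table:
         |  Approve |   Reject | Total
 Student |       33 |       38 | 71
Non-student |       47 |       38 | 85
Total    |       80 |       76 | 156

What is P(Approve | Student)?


P(Approve | Student) = 33/(33+38) = 33/71

P(Approve|Student) = 33/71 ≈ 46.48%


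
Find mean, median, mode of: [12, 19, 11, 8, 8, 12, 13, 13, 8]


Sorted: [8, 8, 8, 11, 12, 12, 13, 13, 19]
Mean = 104/9
Median = 12
Freq: {12: 2, 19: 1, 11: 1, 8: 3, 13: 2}
Mode: [8]

Mean=104/9, Median=12, Mode=8


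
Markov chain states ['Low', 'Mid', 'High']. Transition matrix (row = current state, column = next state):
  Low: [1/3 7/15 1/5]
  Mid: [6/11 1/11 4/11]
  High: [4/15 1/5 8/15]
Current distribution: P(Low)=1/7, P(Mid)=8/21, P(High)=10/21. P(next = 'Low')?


P(next=Low) = Σᵢ P(now=i)×P(i→Low)
= 1/7×1/3 + 8/21×6/11 + 10/21×4/15
= 1/21 + 16/77 + 8/63 = 265/693

P = 265/693 ≈ 0.3824


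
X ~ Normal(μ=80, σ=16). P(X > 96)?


z = (96-80)/16 = 1.0
P(X > 96) = 1 - P(Z ≤ 1.0) = 1 - 0.8413 = 0.1587

P(X > 96) ≈ 0.1587


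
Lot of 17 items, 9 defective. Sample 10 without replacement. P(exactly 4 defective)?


Hypergeometric: C(9,4)×C(8,6)/C(17,10)
= 126×28/19448 = 441/2431

P(X=4) = 441/2431 ≈ 18.14%


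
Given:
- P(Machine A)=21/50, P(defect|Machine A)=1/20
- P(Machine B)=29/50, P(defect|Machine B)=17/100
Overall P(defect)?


P(B) = Σ P(B|Aᵢ)×P(Aᵢ)
  1/20×21/50 = 21/1000
  17/100×29/50 = 493/5000
Sum = 299/2500

P(defect) = 299/2500 ≈ 11.96%


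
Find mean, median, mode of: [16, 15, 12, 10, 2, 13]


Sorted: [2, 10, 12, 13, 15, 16]
Mean = 68/6 = 34/3
Median = 25/2
Freq: {16: 1, 15: 1, 12: 1, 10: 1, 2: 1, 13: 1}
Mode: No mode

Mean=34/3, Median=25/2, Mode=No mode


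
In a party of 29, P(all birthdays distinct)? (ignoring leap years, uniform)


P(all different) = Π(365-i)/365 for i=0..28
= (365/365)×(364/365)×...×(337/365)
= 0.319031

P ≈ 0.3190 ≈ 31.90%


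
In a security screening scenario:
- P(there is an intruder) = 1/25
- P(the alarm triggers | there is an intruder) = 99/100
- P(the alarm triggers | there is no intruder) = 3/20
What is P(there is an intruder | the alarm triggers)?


Using Bayes' theorem:
P(A|B) = P(B|A)·P(A) / P(B)

P(the alarm triggers) = 99/100 × 1/25 + 3/20 × 24/25
= 99/2500 + 18/125 = 459/2500

P(there is an intruder|the alarm triggers) = (99/2500) / (459/2500) = 11/51

P(there is an intruder|the alarm triggers) = 11/51 ≈ 21.57%


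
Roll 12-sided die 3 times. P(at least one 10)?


P(no 10)^3 = (11/12)^3 = 1331/1728
P(≥1) = 1 - 1331/1728 = 397/1728

P = 397/1728 ≈ 22.97%


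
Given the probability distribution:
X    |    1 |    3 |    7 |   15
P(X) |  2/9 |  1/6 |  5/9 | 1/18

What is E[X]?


E[X] = Σ x·P(X=x)
= (1)×(2/9) + (3)×(1/6) + (7)×(5/9) + (15)×(1/18)
= 49/9

E[X] = 49/9


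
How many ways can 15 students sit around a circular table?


Circular arrangements of 15 distinct objects: fix one position to break rotational symmetry.
(n-1)! = 14! = 87178291200

87178291200


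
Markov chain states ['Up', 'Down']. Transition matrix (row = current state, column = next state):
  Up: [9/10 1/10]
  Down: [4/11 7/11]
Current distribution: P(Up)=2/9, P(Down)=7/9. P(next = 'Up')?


P(next=Up) = Σᵢ P(now=i)×P(i→Up)
= 2/9×9/10 + 7/9×4/11
= 1/5 + 28/99 = 239/495

P = 239/495 ≈ 0.4828


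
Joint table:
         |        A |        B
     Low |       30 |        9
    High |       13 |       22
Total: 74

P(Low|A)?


P(Low|A) = 30/(30+13) = 30/43

P = 30/43 ≈ 69.77%


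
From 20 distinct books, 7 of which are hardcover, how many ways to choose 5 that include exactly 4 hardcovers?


Choose 4 of the 7 hardcovers and 1 of the other 13 books:
C(7,4)×C(13,1) = 35×13 = 455

455


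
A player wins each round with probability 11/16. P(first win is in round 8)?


Geometric: P(X=8) = (1-p)^(k-1)×p = (5/16)^7×11/16 = 859375/4294967296

P(X=8) = 859375/4294967296 ≈ 0.02%


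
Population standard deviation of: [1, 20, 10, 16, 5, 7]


Mean = 59/6
  (1-59/6)²=2809/36
  (20-59/6)²=3721/36
  (10-59/6)²=1/36
  (16-59/6)²=1369/36
  (5-59/6)²=841/36
  (7-59/6)²=289/36
Σ(x-μ)² = 1505/6
σ² = (1505/6)/6 = 1505/36

σ = √(1505/36) ≈ 6.4657


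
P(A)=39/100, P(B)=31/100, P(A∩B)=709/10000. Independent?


P(A)×P(B) = 1209/10000
P(A∩B) = 709/10000
Not equal → NOT independent

No, not independent


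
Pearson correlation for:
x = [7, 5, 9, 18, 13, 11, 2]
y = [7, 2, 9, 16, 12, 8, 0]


n=7, Σx=65, Σy=54, Σxy=672, Σx²=773, Σy²=598
r = (7×672 - 65×54)/√((7×773 - 65²)(7×598 - 54²))
= 1194/√(1186×1270) = 1194/√1506220 ≈ 1194/1227.2815 ≈ 0.9729

r ≈ 0.9729


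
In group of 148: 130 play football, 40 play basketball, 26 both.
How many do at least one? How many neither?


|A∪B| = 130+40-26 = 144
Neither = 148-144 = 4

At least one: 144; Neither: 4


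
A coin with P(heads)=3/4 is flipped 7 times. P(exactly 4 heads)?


Binomial: P(X=4) = C(7,4)×p^4×(1-p)^3
= 35 × 81/256 × 1/64 = 2835/16384

P(X=4) = 2835/16384 ≈ 17.30%


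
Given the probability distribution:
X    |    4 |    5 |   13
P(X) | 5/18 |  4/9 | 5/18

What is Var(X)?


E[X] = 125/18
E[X²] = 125/2
Var(X) = E[X²] - (E[X])² = 125/2 - 15625/324 = 4625/324

Var(X) = 4625/324 ≈ 14.2747


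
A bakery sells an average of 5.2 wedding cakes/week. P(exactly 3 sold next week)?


Poisson(λ=5.2): P(X=3) = e^(-λ)×λ^k/k!
= e^(-5.2) × 5.2^3 / 3!
≈ 0.005516564421 × 140.608 / 6 ≈ 0.129279

P(X=3) ≈ 0.129279 ≈ 12.93%


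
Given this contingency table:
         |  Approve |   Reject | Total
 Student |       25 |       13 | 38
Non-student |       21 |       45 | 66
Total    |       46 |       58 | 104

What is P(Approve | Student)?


P(Approve | Student) = 25/(25+13) = 25/38

P(Approve|Student) = 25/38 ≈ 65.79%


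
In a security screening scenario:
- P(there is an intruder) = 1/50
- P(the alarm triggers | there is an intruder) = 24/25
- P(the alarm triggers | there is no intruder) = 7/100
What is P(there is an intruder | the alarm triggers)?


Using Bayes' theorem:
P(A|B) = P(B|A)·P(A) / P(B)

P(the alarm triggers) = 24/25 × 1/50 + 7/100 × 49/50
= 12/625 + 343/5000 = 439/5000

P(there is an intruder|the alarm triggers) = (12/625) / (439/5000) = 96/439

P(there is an intruder|the alarm triggers) = 96/439 ≈ 21.87%


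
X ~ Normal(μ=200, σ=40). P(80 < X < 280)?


z₁=(80-200)/40=-3.0, z₂=(280-200)/40=2.0
P = Φ(2.0) - Φ(-3.0) = 0.977250 - 0.001350 = 0.975900 ≈ 0.9759

P(80 < X < 280) ≈ 0.9759


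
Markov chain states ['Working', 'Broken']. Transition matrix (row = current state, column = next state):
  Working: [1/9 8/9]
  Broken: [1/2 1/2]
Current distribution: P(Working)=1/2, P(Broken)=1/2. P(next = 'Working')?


P(next=Working) = Σᵢ P(now=i)×P(i→Working)
= 1/2×1/9 + 1/2×1/2
= 1/18 + 1/4 = 11/36

P = 11/36 ≈ 0.3056


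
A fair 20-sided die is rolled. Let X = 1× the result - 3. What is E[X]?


E[die] = (1+20)/2 = 21/2
E[X] = 1×21/2 - 3 = 15/2

E[X] = 15/2


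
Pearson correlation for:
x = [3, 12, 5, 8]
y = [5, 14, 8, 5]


n=4, Σx=28, Σy=32, Σxy=263, Σx²=242, Σy²=310
r = (4×263 - 28×32)/√((4×242 - 28²)(4×310 - 32²))
= 156/√(184×216) = 156/√39744 ≈ 156/199.3590 ≈ 0.7825

r ≈ 0.7825


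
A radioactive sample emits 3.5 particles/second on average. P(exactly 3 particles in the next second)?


Poisson(λ=3.5): P(X=3) = e^(-λ)×λ^k/k!
= e^(-3.5) × 3.5^3 / 3!
≈ 0.03019738342 × 42.875 / 6 ≈ 0.215785

P(X=3) ≈ 0.215785 ≈ 21.58%


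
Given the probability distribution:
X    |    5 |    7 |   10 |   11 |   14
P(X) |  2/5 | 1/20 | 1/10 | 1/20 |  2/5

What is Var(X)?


E[X] = 19/2
E[X²] = 1069/10
Var(X) = E[X²] - (E[X])² = 1069/10 - 361/4 = 333/20

Var(X) = 333/20 ≈ 16.6500


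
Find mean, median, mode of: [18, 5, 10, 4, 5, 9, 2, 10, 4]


Sorted: [2, 4, 4, 5, 5, 9, 10, 10, 18]
Mean = 67/9
Median = 5
Freq: {18: 1, 5: 2, 10: 2, 4: 2, 9: 1, 2: 1}
Mode: [4, 5, 10]

Mean=67/9, Median=5, Mode=[4, 5, 10]


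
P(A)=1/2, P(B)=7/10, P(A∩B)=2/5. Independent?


P(A)×P(B) = 7/20
P(A∩B) = 2/5
Not equal → NOT independent

No, not independent


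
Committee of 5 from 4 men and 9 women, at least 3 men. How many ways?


Count by #men:
  3M,2W: C(4,3)×C(9,2)=144
  4M,1W: C(4,4)×C(9,1)=9
Total = 153

153


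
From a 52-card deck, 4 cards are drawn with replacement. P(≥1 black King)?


P(not a black King) = 50/52 = 25/26
P(none in 4 draws) = (25/26)^4 = 390625/456976
P(≥1 black King) = 1 - 390625/456976 = 66351/456976

P = 66351/456976 ≈ 14.52%


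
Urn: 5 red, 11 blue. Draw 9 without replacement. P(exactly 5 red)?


Hypergeometric: C(5,5)×C(11,4)/C(16,9)
= 1×330/11440 = 3/104

P(X=5) = 3/104 ≈ 2.88%


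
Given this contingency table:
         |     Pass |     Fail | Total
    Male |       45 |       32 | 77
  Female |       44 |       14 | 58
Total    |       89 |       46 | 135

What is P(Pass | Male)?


P(Pass | Male) = 45/(45+32) = 45/77

P(Pass|Male) = 45/77 ≈ 58.44%


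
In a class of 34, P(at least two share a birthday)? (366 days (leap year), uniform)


P(all different) = Π(366-i)/366 for i=0..33
= 0.205601
P(match) = 1 - 0.205601 = 0.794399

P ≈ 0.7944 ≈ 79.44%


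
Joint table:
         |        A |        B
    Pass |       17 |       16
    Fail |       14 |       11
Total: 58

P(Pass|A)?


P(Pass|A) = 17/(17+14) = 17/31

P = 17/31 ≈ 54.84%


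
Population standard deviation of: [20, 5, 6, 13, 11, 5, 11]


Mean = 71/7
  (20-71/7)²=4761/49
  (5-71/7)²=1296/49
  (6-71/7)²=841/49
  (13-71/7)²=400/49
  (11-71/7)²=36/49
  (5-71/7)²=1296/49
  (11-71/7)²=36/49
Σ(x-μ)² = 1238/7
σ² = (1238/7)/7 = 1238/49

σ = √(1238/49) ≈ 5.0265


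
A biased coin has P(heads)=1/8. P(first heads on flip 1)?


Geometric: P(X=1) = (1-p)^(k-1)×p = (7/8)^0×1/8 = 1/8

P(X=1) = 1/8 ≈ 12.50%


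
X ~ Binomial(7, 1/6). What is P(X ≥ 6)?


P(X ≥ 6) = Σ P(X=i) for i=6..7
P(X=6) = 35/279936
P(X=7) = 1/279936
Sum = 1/7776

P(X ≥ 6) = 1/7776 ≈ 0.01%


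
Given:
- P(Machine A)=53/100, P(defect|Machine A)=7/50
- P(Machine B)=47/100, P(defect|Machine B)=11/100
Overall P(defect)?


P(B) = Σ P(B|Aᵢ)×P(Aᵢ)
  7/50×53/100 = 371/5000
  11/100×47/100 = 517/10000
Sum = 1259/10000

P(defect) = 1259/10000 ≈ 12.59%


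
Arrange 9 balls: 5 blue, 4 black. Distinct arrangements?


9!/(5!×4!) = 126

126


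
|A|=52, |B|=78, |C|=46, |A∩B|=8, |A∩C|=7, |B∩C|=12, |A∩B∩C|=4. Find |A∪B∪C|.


|A∪B∪C| = 52+78+46-8-7-12+4 = 153

|A∪B∪C| = 153


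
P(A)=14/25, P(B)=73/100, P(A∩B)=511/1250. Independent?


P(A)×P(B) = 511/1250
P(A∩B) = 511/1250
Equal ✓ → Independent

Yes, independent


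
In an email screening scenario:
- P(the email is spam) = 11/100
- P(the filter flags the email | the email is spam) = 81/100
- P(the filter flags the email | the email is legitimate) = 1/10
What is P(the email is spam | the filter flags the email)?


Using Bayes' theorem:
P(A|B) = P(B|A)·P(A) / P(B)

P(the filter flags the email) = 81/100 × 11/100 + 1/10 × 89/100
= 891/10000 + 89/1000 = 1781/10000

P(the email is spam|the filter flags the email) = (891/10000) / (1781/10000) = 891/1781

P(the email is spam|the filter flags the email) = 891/1781 ≈ 50.03%


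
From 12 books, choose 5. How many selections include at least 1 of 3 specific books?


Complement: C(12,5) - C(9,5) = 792 - 126 = 666

666


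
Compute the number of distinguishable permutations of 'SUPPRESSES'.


Letters: 10, freq: {'S': 4, 'U': 1, 'P': 2, 'R': 1, 'E': 2}
10!/(4!×1!×2!×1!×2!) = 3628800/96 = 37800

37800


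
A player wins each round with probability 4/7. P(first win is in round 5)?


Geometric: P(X=5) = (1-p)^(k-1)×p = (3/7)^4×4/7 = 324/16807

P(X=5) = 324/16807 ≈ 1.93%


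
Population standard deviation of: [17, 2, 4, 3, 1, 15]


Mean = 42/6 = 7
  (17-7)²=100
  (2-7)²=25
  (4-7)²=9
  (3-7)²=16
  (1-7)²=36
  (15-7)²=64
Σ(x-μ)² = 250
σ² = 250/6 = 125/3

σ = √(125/3) ≈ 6.4550


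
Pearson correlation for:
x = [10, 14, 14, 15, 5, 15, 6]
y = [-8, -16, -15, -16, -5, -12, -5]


n=7, Σx=79, Σy=-77, Σxy=-989, Σx²=1003, Σy²=995
r = (7×(-989) - 79×(-77))/√((7×1003 - 79²)(7×995 - (-77)²))
= -840/√(780×1036) = -840/√808080 ≈ -840/898.9327 ≈ -0.9344

r ≈ -0.9344


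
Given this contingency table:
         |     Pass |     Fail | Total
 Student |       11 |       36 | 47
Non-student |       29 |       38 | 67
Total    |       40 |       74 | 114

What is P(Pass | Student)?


P(Pass | Student) = 11/(11+36) = 11/47

P(Pass|Student) = 11/47 ≈ 23.40%


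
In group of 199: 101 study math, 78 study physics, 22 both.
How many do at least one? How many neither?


|A∪B| = 101+78-22 = 157
Neither = 199-157 = 42

At least one: 157; Neither: 42


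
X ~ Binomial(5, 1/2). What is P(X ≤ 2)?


P(X ≤ 2) = Σ P(X=i) for i=0..2
P(X=0) = 1/32
P(X=1) = 5/32
P(X=2) = 5/16
Sum = 1/2

P(X ≤ 2) = 1/2 ≈ 50.00%


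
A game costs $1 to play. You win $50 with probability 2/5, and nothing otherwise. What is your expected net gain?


E[gain] = (50-1)×2/5 + (-1)×3/5
= 98/5 - 3/5 = 19

Expected net gain = $19 ≈ $19.00


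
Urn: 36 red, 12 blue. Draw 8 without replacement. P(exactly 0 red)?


Hypergeometric: C(36,0)×C(12,8)/C(48,8)
= 1×495/377348994 = 5/3811606

P(X=0) = 5/3811606 ≈ 0.00%


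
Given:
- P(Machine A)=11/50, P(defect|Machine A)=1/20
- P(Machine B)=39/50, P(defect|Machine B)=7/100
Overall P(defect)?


P(B) = Σ P(B|Aᵢ)×P(Aᵢ)
  1/20×11/50 = 11/1000
  7/100×39/50 = 273/5000
Sum = 41/625

P(defect) = 41/625 ≈ 6.56%


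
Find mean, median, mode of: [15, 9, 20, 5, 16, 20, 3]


Sorted: [3, 5, 9, 15, 16, 20, 20]
Mean = 88/7
Median = 15
Freq: {15: 1, 9: 1, 20: 2, 5: 1, 16: 1, 3: 1}
Mode: [20]

Mean=88/7, Median=15, Mode=20
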